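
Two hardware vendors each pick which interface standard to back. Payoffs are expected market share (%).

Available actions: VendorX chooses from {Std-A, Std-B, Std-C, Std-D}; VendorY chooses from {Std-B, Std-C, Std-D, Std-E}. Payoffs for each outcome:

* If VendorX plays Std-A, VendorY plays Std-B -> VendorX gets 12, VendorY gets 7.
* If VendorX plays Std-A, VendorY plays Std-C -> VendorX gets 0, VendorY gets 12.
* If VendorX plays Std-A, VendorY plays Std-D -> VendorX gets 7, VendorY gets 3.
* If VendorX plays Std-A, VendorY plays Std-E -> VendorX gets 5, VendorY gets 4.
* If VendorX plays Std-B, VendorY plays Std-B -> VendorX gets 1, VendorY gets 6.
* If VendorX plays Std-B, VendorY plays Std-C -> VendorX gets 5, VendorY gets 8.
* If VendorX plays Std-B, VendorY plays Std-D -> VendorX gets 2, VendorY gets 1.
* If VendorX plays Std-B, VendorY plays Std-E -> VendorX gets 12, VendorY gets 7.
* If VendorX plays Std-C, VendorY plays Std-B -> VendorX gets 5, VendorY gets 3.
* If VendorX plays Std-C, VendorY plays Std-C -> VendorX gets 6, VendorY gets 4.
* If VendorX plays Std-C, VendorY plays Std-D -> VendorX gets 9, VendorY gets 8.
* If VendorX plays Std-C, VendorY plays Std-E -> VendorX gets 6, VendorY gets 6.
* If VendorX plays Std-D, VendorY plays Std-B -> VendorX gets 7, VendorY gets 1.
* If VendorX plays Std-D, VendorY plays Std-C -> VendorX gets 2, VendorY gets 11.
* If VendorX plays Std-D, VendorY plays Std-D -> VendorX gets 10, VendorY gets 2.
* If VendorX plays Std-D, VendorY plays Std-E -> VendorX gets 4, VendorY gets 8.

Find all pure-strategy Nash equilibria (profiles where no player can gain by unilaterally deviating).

Mark each player's best response to every combination of opponents' strategies; a profile where every player is best-responding is a pure Nash equilibrium.
VendorX against Std-B: payoffs 12, 1, 5, 7 → best response Std-A.
VendorX against Std-C: payoffs 0, 5, 6, 2 → best response Std-C.
VendorX against Std-D: payoffs 7, 2, 9, 10 → best response Std-D.
VendorX against Std-E: payoffs 5, 12, 6, 4 → best response Std-B.
VendorY against Std-A: payoffs 7, 12, 3, 4 → best response Std-C.
VendorY against Std-B: payoffs 6, 8, 1, 7 → best response Std-C.
VendorY against Std-C: payoffs 3, 4, 8, 6 → best response Std-D.
VendorY against Std-D: payoffs 1, 11, 2, 8 → best response Std-C.
No profile is a mutual best response for all players.

No pure-strategy Nash equilibrium.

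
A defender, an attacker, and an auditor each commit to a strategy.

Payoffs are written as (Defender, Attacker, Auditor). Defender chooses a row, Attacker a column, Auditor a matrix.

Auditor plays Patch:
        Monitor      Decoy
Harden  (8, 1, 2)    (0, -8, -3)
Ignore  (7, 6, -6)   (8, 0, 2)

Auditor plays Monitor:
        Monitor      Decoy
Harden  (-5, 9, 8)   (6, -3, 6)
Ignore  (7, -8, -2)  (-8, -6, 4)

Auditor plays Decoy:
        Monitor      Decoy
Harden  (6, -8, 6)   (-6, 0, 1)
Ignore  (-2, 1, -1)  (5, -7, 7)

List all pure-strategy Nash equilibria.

none

For each strategy profile, look for a profitable unilateral deviation.
(Harden, Monitor, Patch): Auditor can switch to Monitor (2 → 8). Not NE.
(Harden, Monitor, Monitor): Defender can switch to Ignore (-5 → 7). Not NE.
(Harden, Monitor, Decoy): Attacker can switch to Decoy (-8 → 0). Not NE.
(Harden, Decoy, Patch): Defender can switch to Ignore (0 → 8). Not NE.
(Harden, Decoy, Monitor): Attacker can switch to Monitor (-3 → 9). Not NE.
(Harden, Decoy, Decoy): Defender can switch to Ignore (-6 → 5). Not NE.
(Ignore, Monitor, Patch): Defender can switch to Harden (7 → 8). Not NE.
(Ignore, Monitor, Monitor): Attacker can switch to Decoy (-8 → -6). Not NE.
(Ignore, Monitor, Decoy): Defender can switch to Harden (-2 → 6). Not NE.
(Ignore, Decoy, Patch): Attacker can switch to Monitor (0 → 6). Not NE.
(Ignore, Decoy, Monitor): Defender can switch to Harden (-8 → 6). Not NE.
(Ignore, Decoy, Decoy): Attacker can switch to Monitor (-7 → 1). Not NE.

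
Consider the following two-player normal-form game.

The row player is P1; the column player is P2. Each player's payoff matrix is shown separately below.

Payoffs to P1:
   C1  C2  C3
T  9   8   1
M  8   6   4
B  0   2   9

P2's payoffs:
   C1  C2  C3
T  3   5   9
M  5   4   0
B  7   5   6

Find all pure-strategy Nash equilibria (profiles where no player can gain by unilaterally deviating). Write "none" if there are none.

No pure-strategy Nash equilibrium.

(T, C1): P2 can switch to C2 (3 → 5). Not NE.
(T, C2): P2 can switch to C3 (5 → 9). Not NE.
(T, C3): P1 can switch to M (1 → 4). Not NE.
(M, C1): P1 can switch to T (8 → 9). Not NE.
(M, C2): P1 can switch to T (6 → 8). Not NE.
(M, C3): P1 can switch to B (4 → 9). Not NE.
(B, C1): P1 can switch to T (0 → 9). Not NE.
(B, C2): P1 can switch to T (2 → 8). Not NE.
(B, C3): P2 can switch to C1 (6 → 7). Not NE.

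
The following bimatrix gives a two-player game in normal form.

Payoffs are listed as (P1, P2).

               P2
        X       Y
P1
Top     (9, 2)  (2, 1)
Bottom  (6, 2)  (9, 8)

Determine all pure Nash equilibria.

(Top, X) and (Bottom, Y)

(Top, X): P1 gets 9, best alternative 6; P2 gets 2, best alternative 1. No profitable deviation — NE.
(Top, Y): P1 can switch to Bottom (2 → 9). Not NE.
(Bottom, X): P1 can switch to Top (6 → 9). Not NE.
(Bottom, Y): P1 gets 9, best alternative 2; P2 gets 8, best alternative 2. No profitable deviation — NE.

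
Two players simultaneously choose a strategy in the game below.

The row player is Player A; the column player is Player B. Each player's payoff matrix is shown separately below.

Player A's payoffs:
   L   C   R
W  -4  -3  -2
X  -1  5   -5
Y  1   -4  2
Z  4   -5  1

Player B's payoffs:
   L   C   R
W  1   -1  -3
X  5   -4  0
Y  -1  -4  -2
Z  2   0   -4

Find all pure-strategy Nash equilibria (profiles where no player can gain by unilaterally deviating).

Player A against L: payoffs -4, -1, 1, 4 → best response Z.
Player A against C: payoffs -3, 5, -4, -5 → best response X.
Player A against R: payoffs -2, -5, 2, 1 → best response Y.
Player B against W: payoffs 1, -1, -3 → best response L.
Player B against X: payoffs 5, -4, 0 → best response L.
Player B against Y: payoffs -1, -4, -2 → best response L.
Player B against Z: payoffs 2, 0, -4 → best response L.
Mutual best responses: (Z, L).

(Z, L)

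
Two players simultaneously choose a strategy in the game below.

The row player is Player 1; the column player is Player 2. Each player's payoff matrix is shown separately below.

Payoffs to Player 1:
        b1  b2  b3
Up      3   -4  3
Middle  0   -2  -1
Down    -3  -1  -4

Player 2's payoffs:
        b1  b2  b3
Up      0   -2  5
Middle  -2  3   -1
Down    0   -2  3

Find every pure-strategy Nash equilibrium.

(Up, b3)

(Up, b1): Player 2 can switch to b3 (0 → 5). Not NE.
(Up, b2): Player 1 can switch to Middle (-4 → -2). Not NE.
(Up, b3): Player 1 gets 3, best alternative -1; Player 2 gets 5, best alternative 0. No profitable deviation — NE.
(Middle, b1): Player 1 can switch to Up (0 → 3). Not NE.
(Middle, b2): Player 1 can switch to Down (-2 → -1). Not NE.
(Middle, b3): Player 1 can switch to Up (-1 → 3). Not NE.
(Down, b1): Player 1 can switch to Up (-3 → 3). Not NE.
(Down, b2): Player 2 can switch to b1 (-2 → 0). Not NE.
(Down, b3): Player 1 can switch to Up (-4 → 3). Not NE.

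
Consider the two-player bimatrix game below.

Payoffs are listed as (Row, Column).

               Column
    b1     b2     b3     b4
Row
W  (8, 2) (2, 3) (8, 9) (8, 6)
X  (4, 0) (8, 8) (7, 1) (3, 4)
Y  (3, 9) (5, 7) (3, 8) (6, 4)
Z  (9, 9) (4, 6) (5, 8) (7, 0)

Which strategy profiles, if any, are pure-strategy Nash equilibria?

(W, b3) and (X, b2) and (Z, b1)

For each strategy profile, look for a profitable unilateral deviation.
(W, b1): Row can switch to Z (8 → 9). Not NE.
(W, b2): Row can switch to X (2 → 8). Not NE.
(W, b3): Row gets 8, best alternative 7; Column gets 9, best alternative 6. No profitable deviation — NE.
(W, b4): Column can switch to b3 (6 → 9). Not NE.
(X, b1): Row can switch to W (4 → 8). Not NE.
(X, b2): Row gets 8, best alternative 5; Column gets 8, best alternative 4. No profitable deviation — NE.
(X, b3): Row can switch to W (7 → 8). Not NE.
(X, b4): Row can switch to W (3 → 8). Not NE.
(Y, b1): Row can switch to W (3 → 8). Not NE.
(Y, b2): Row can switch to X (5 → 8). Not NE.
(Y, b3): Row can switch to W (3 → 8). Not NE.
(Y, b4): Row can switch to W (6 → 8). Not NE.
(Z, b1): Row gets 9, best alternative 8; Column gets 9, best alternative 8. No profitable deviation — NE.
(The remaining 3 profiles each have a profitable deviation by the same check.)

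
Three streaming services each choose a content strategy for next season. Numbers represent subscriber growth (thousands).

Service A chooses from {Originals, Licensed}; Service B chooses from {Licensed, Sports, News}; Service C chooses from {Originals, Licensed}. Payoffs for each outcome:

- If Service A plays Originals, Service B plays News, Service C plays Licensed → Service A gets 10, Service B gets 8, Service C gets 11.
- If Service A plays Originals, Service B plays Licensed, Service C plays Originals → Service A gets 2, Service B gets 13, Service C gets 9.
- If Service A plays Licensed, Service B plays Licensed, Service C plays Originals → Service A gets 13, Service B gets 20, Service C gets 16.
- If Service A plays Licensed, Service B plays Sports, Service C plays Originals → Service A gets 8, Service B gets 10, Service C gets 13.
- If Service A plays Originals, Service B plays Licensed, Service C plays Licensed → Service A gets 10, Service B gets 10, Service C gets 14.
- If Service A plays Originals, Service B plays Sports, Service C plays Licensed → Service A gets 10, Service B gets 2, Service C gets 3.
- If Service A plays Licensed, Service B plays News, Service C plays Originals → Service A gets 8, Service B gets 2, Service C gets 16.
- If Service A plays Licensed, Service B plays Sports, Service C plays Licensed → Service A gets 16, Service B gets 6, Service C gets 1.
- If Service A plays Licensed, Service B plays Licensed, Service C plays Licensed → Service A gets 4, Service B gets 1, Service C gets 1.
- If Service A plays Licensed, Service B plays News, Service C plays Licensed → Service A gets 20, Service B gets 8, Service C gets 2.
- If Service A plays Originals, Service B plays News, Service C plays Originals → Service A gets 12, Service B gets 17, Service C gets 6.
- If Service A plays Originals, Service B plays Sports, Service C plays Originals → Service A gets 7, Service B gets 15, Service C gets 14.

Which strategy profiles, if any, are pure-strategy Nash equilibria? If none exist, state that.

The pure Nash equilibria are (Originals, Licensed, Licensed); (Licensed, Licensed, Originals).

(Originals, Licensed, Originals): Service A can switch to Licensed (2 → 13). Not NE.
(Originals, Licensed, Licensed): Service A gets 10, best alternative 4; Service B gets 10, best alternative 8; Service C gets 14, best alternative 9. No profitable deviation — NE.
(Originals, Sports, Originals): Service A can switch to Licensed (7 → 8). Not NE.
(Originals, Sports, Licensed): Service A can switch to Licensed (10 → 16). Not NE.
(Originals, News, Originals): Service C can switch to Licensed (6 → 11). Not NE.
(Originals, News, Licensed): Service A can switch to Licensed (10 → 20). Not NE.
(Licensed, Licensed, Originals): Service A gets 13, best alternative 2; Service B gets 20, best alternative 10; Service C gets 16, best alternative 1. No profitable deviation — NE.
(Licensed, Licensed, Licensed): Service A can switch to Originals (4 → 10). Not NE.
(Licensed, Sports, Originals): Service B can switch to Licensed (10 → 20). Not NE.
(Licensed, Sports, Licensed): Service B can switch to News (6 → 8). Not NE.
(Licensed, News, Originals): Service A can switch to Originals (8 → 12). Not NE.
(Licensed, News, Licensed): Service C can switch to Originals (2 → 16). Not NE.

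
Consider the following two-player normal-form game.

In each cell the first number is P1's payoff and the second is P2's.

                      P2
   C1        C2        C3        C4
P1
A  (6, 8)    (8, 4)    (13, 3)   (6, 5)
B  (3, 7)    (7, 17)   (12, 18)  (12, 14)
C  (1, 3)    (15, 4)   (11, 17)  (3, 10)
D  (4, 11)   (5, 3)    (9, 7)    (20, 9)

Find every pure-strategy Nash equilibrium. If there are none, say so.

Check each profile: it is a Nash equilibrium iff no player can strictly gain by switching unilaterally.
(A, C1): P1 gets 6, best alternative 4; P2 gets 8, best alternative 5. No profitable deviation — NE.
(A, C2): P1 can switch to C (8 → 15). Not NE.
(A, C3): P2 can switch to C1 (3 → 8). Not NE.
(A, C4): P1 can switch to B (6 → 12). Not NE.
(B, C1): P1 can switch to A (3 → 6). Not NE.
(B, C2): P1 can switch to A (7 → 8). Not NE.
(B, C3): P1 can switch to A (12 → 13). Not NE.
(B, C4): P1 can switch to D (12 → 20). Not NE.
(C, C1): P1 can switch to A (1 → 6). Not NE.
(The remaining 7 profiles each have a profitable deviation by the same check.)

(A, C1)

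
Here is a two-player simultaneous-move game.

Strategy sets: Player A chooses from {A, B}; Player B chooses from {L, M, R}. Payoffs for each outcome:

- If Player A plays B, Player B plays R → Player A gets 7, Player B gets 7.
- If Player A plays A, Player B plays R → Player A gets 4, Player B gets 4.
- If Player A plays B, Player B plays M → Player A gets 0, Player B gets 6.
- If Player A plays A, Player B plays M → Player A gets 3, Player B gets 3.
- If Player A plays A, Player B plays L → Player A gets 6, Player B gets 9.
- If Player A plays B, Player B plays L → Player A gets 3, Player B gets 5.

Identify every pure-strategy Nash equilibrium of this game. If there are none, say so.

Pure-strategy Nash equilibria: (A, L), (B, R)

Player A against L: payoffs 6, 3 → best response A.
Player A against M: payoffs 3, 0 → best response A.
Player A against R: payoffs 4, 7 → best response B.
Player B against A: payoffs 9, 3, 4 → best response L.
Player B against B: payoffs 5, 6, 7 → best response R.
Mutual best responses: (A, L); (B, R).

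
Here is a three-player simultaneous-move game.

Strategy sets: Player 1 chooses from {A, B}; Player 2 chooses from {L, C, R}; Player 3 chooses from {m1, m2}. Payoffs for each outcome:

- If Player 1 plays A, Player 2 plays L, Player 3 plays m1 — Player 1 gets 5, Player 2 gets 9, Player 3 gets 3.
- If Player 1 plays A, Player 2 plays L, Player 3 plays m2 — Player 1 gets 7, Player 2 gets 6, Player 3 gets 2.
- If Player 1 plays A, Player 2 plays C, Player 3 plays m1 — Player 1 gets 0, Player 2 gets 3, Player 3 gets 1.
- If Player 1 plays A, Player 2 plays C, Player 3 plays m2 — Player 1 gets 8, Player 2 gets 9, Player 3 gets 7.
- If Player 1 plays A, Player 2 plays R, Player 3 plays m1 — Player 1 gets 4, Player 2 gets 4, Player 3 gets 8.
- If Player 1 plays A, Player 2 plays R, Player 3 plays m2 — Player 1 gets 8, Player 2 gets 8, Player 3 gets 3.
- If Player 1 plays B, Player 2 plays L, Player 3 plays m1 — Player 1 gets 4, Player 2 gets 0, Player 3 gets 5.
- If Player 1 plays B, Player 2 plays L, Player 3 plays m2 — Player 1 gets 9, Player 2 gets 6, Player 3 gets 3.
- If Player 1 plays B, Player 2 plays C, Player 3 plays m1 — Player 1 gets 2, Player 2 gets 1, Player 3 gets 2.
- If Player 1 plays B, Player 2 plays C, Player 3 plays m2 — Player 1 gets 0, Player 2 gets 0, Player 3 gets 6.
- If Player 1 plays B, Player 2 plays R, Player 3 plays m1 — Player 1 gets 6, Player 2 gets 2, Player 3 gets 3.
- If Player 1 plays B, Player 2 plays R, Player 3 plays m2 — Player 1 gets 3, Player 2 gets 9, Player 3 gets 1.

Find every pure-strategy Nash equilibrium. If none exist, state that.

Pure-strategy Nash equilibria: (A, L, m1); (A, C, m2); (B, R, m1)

(A, L, m1): Player 1 gets 5, best alternative 4; Player 2 gets 9, best alternative 4; Player 3 gets 3, best alternative 2. No profitable deviation — NE.
(A, L, m2): Player 1 can switch to B (7 → 9). Not NE.
(A, C, m1): Player 1 can switch to B (0 → 2). Not NE.
(A, C, m2): Player 1 gets 8, best alternative 0; Player 2 gets 9, best alternative 8; Player 3 gets 7, best alternative 1. No profitable deviation — NE.
(A, R, m1): Player 1 can switch to B (4 → 6). Not NE.
(A, R, m2): Player 2 can switch to C (8 → 9). Not NE.
(B, L, m1): Player 1 can switch to A (4 → 5). Not NE.
(B, L, m2): Player 2 can switch to R (6 → 9). Not NE.
(B, C, m1): Player 2 can switch to R (1 → 2). Not NE.
(B, C, m2): Player 1 can switch to A (0 → 8). Not NE.
(B, R, m1): Player 1 gets 6, best alternative 4; Player 2 gets 2, best alternative 1; Player 3 gets 3, best alternative 1. No profitable deviation — NE.
(B, R, m2): Player 1 can switch to A (3 → 8). Not NE.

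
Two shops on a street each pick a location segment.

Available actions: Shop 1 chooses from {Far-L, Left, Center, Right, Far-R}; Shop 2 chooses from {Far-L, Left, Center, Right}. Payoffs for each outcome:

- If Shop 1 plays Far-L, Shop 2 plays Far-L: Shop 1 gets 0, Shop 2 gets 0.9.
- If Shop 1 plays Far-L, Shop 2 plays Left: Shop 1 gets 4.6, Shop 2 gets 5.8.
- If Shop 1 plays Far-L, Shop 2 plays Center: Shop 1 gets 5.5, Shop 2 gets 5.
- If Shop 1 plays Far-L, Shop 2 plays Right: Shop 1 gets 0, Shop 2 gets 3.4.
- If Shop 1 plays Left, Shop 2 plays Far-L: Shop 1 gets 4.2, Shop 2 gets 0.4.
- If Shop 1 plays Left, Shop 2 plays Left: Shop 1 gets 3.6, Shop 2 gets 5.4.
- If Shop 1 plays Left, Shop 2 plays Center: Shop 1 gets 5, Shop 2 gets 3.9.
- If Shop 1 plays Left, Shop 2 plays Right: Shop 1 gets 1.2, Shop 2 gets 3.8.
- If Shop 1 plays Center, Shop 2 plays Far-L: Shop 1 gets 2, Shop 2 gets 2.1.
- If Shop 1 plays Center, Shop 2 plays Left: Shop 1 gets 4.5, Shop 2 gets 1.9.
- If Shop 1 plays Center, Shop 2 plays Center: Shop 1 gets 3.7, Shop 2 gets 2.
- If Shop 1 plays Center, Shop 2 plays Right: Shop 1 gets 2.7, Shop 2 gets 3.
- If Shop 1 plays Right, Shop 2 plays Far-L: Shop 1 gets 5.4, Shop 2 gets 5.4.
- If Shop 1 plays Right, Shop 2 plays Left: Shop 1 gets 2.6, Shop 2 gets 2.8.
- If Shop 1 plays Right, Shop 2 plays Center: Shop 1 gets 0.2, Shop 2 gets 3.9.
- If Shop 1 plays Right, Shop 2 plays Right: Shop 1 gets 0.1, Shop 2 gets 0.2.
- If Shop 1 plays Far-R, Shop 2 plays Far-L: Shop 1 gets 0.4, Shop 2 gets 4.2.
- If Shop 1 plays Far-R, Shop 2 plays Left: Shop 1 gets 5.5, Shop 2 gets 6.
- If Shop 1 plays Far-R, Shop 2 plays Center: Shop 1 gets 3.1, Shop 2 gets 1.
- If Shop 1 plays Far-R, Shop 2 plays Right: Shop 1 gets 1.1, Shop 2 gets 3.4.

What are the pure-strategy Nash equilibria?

Shop 1 against Far-L: payoffs 0, 4.2, 2, 5.4, 0.4 → best response Right.
Shop 1 against Left: payoffs 4.6, 3.6, 4.5, 2.6, 5.5 → best response Far-R.
Shop 1 against Center: payoffs 5.5, 5, 3.7, 0.2, 3.1 → best response Far-L.
Shop 1 against Right: payoffs 0, 1.2, 2.7, 0.1, 1.1 → best response Center.
Shop 2 against Far-L: payoffs 0.9, 5.8, 5, 3.4 → best response Left.
Shop 2 against Left: payoffs 0.4, 5.4, 3.9, 3.8 → best response Left.
Shop 2 against Center: payoffs 2.1, 1.9, 2, 3 → best response Right.
Shop 2 against Right: payoffs 5.4, 2.8, 3.9, 0.2 → best response Far-L.
Shop 2 against Far-R: payoffs 4.2, 6, 1, 3.4 → best response Left.
Mutual best responses: (Center, Right); (Right, Far-L); (Far-R, Left).

Pure-strategy Nash equilibria: (Center, Right), (Right, Far-L), (Far-R, Left)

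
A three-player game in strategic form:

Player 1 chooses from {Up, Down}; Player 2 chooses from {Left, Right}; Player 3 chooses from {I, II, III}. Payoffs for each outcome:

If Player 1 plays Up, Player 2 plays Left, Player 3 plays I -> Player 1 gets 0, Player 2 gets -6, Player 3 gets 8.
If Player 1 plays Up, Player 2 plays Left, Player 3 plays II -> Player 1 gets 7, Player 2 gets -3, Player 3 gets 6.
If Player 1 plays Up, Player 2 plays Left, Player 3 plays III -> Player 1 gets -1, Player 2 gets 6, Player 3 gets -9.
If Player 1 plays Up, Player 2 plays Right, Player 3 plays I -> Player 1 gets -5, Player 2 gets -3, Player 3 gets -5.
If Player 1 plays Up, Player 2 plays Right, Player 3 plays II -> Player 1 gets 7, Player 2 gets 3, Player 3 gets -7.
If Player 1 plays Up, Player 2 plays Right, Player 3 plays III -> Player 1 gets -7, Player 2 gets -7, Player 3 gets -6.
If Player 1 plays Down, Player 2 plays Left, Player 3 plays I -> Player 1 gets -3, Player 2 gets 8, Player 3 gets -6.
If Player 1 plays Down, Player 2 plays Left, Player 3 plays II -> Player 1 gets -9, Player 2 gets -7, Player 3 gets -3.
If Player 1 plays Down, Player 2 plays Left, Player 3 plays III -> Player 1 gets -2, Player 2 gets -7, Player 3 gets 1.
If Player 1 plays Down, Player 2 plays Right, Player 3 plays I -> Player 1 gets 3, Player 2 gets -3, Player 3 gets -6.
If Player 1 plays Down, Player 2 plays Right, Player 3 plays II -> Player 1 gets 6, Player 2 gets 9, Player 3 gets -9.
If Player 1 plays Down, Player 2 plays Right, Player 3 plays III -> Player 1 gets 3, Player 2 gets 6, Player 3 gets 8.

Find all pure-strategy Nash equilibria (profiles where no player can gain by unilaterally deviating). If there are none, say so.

(Up, Left, I): Player 2 can switch to Right (-6 → -3). Not NE.
(Up, Left, II): Player 2 can switch to Right (-3 → 3). Not NE.
(Up, Left, III): Player 3 can switch to I (-9 → 8). Not NE.
(Up, Right, I): Player 1 can switch to Down (-5 → 3). Not NE.
(Up, Right, II): Player 3 can switch to I (-7 → -5). Not NE.
(Up, Right, III): Player 1 can switch to Down (-7 → 3). Not NE.
(Down, Left, I): Player 1 can switch to Up (-3 → 0). Not NE.
(Down, Left, II): Player 1 can switch to Up (-9 → 7). Not NE.
(Down, Left, III): Player 1 can switch to Up (-2 → -1). Not NE.
(Down, Right, I): Player 2 can switch to Left (-3 → 8). Not NE.
(Down, Right, III): Player 1 gets 3, best alternative -7; Player 2 gets 6, best alternative -7; Player 3 gets 8, best alternative -6. No profitable deviation — NE.
(The remaining 1 profile has a profitable deviation by the same check.)

The unique pure-strategy Nash equilibrium is (Down, Right, III).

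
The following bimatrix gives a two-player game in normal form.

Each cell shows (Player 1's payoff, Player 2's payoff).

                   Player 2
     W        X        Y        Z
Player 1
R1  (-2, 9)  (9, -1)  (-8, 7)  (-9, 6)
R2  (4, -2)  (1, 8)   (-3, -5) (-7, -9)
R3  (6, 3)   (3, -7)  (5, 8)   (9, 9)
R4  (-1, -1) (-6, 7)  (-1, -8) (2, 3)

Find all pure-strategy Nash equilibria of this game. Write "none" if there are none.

The unique pure-strategy Nash equilibrium is (R3, Z).

For each strategy profile, look for a profitable unilateral deviation.
(R1, W): Player 1 can switch to R2 (-2 → 4). Not NE.
(R1, X): Player 2 can switch to W (-1 → 9). Not NE.
(R1, Y): Player 1 can switch to R2 (-8 → -3). Not NE.
(R1, Z): Player 1 can switch to R2 (-9 → -7). Not NE.
(R2, W): Player 1 can switch to R3 (4 → 6). Not NE.
(R2, X): Player 1 can switch to R1 (1 → 9). Not NE.
(R2, Y): Player 1 can switch to R3 (-3 → 5). Not NE.
(R2, Z): Player 1 can switch to R3 (-7 → 9). Not NE.
(R3, W): Player 2 can switch to Y (3 → 8). Not NE.
(R3, X): Player 1 can switch to R1 (3 → 9). Not NE.
(R3, Y): Player 2 can switch to Z (8 → 9). Not NE.
(R3, Z): Player 1 gets 9, best alternative 2; Player 2 gets 9, best alternative 8. No profitable deviation — NE.
(R4, W): Player 1 can switch to R2 (-1 → 4). Not NE.
(The remaining 3 profiles each have a profitable deviation by the same check.)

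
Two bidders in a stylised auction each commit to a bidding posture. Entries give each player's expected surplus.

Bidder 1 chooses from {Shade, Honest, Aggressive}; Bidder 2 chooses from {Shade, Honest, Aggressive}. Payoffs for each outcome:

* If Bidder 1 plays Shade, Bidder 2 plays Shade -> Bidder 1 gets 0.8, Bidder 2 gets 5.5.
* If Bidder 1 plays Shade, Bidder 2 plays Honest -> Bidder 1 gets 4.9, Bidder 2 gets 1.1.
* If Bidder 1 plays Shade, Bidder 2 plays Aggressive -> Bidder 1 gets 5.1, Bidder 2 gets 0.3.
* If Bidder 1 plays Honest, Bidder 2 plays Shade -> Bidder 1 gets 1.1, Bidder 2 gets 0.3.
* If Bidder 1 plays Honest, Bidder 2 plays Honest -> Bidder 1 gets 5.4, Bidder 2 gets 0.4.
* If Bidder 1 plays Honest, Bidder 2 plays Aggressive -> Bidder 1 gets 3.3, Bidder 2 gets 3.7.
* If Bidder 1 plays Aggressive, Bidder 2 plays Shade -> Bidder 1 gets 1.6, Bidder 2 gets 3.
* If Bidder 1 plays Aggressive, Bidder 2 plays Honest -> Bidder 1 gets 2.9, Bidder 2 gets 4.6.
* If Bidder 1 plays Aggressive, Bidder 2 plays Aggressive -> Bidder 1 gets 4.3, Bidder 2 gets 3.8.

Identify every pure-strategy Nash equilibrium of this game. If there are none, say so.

none

For each player, find the best response to each opponent profile; mutual best responses are the pure NE.
Bidder 1 against Shade: payoffs 0.8, 1.1, 1.6 → best response Aggressive.
Bidder 1 against Honest: payoffs 4.9, 5.4, 2.9 → best response Honest.
Bidder 1 against Aggressive: payoffs 5.1, 3.3, 4.3 → best response Shade.
Bidder 2 against Shade: payoffs 5.5, 1.1, 0.3 → best response Shade.
Bidder 2 against Honest: payoffs 0.3, 0.4, 3.7 → best response Aggressive.
Bidder 2 against Aggressive: payoffs 3, 4.6, 3.8 → best response Honest.
No profile is a mutual best response for all players.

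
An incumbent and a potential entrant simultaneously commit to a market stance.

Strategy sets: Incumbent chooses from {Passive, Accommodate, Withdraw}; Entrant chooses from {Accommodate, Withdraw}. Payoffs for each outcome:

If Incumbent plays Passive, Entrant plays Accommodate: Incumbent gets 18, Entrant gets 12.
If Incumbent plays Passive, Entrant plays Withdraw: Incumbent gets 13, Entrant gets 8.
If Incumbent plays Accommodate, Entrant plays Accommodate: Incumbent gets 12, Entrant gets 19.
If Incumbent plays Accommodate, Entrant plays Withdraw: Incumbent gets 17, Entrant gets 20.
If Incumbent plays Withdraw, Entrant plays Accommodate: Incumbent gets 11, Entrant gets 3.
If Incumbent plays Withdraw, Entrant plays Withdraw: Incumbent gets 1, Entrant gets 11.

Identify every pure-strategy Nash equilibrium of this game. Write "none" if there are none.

Incumbent against Accommodate: payoffs 18, 12, 11 → best response Passive.
Incumbent against Withdraw: payoffs 13, 17, 1 → best response Accommodate.
Entrant against Passive: payoffs 12, 8 → best response Accommodate.
Entrant against Accommodate: payoffs 19, 20 → best response Withdraw.
Entrant against Withdraw: payoffs 3, 11 → best response Withdraw.
Mutual best responses: (Passive, Accommodate); (Accommodate, Withdraw).

The pure Nash equilibria are (Passive, Accommodate); (Accommodate, Withdraw).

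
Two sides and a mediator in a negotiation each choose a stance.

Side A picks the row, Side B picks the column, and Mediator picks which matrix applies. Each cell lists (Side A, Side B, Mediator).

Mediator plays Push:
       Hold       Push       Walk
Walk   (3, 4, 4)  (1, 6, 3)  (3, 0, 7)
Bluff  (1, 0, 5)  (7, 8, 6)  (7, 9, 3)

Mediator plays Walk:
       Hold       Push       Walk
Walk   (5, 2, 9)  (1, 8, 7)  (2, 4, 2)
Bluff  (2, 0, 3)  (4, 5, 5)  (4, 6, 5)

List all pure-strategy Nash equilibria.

For each strategy profile, look for a profitable unilateral deviation.
(Walk, Hold, Push): Side B can switch to Push (4 → 6). Not NE.
(Walk, Hold, Walk): Side B can switch to Push (2 → 8). Not NE.
(Walk, Push, Push): Side A can switch to Bluff (1 → 7). Not NE.
(Walk, Push, Walk): Side A can switch to Bluff (1 → 4). Not NE.
(Walk, Walk, Push): Side A can switch to Bluff (3 → 7). Not NE.
(Walk, Walk, Walk): Side A can switch to Bluff (2 → 4). Not NE.
(Bluff, Hold, Push): Side A can switch to Walk (1 → 3). Not NE.
(Bluff, Hold, Walk): Side A can switch to Walk (2 → 5). Not NE.
(Bluff, Push, Push): Side B can switch to Walk (8 → 9). Not NE.
(Bluff, Push, Walk): Side B can switch to Walk (5 → 6). Not NE.
(Bluff, Walk, Walk): Side A gets 4, best alternative 2; Side B gets 6, best alternative 5; Mediator gets 5, best alternative 3. No profitable deviation — NE.
(The remaining 1 profile has a profitable deviation by the same check.)

(Bluff, Walk, Walk)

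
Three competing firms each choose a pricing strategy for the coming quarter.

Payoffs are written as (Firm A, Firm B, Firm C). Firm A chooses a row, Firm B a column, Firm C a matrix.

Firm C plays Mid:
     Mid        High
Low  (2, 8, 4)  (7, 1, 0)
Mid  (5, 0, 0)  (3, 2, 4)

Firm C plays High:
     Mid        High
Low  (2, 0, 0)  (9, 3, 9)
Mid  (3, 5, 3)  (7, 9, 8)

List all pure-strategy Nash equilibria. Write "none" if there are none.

Pure NE: (Low, High, High)

Firm A against (Mid, Mid): payoffs 2, 5 → best response Mid.
Firm A against (Mid, High): payoffs 2, 3 → best response Mid.
Firm A against (High, Mid): payoffs 7, 3 → best response Low.
Firm A against (High, High): payoffs 9, 7 → best response Low.
Firm B against (Low, Mid): payoffs 8, 1 → best response Mid.
Firm B against (Low, High): payoffs 0, 3 → best response High.
Firm B against (Mid, Mid): payoffs 0, 2 → best response High.
Firm B against (Mid, High): payoffs 5, 9 → best response High.
Firm C against (Low, Mid): payoffs 4, 0 → best response Mid.
Firm C against (Low, High): payoffs 0, 9 → best response High.
Firm C against (Mid, Mid): payoffs 0, 3 → best response High.
Firm C against (Mid, High): payoffs 4, 8 → best response High.
Mutual best responses: (Low, High, High).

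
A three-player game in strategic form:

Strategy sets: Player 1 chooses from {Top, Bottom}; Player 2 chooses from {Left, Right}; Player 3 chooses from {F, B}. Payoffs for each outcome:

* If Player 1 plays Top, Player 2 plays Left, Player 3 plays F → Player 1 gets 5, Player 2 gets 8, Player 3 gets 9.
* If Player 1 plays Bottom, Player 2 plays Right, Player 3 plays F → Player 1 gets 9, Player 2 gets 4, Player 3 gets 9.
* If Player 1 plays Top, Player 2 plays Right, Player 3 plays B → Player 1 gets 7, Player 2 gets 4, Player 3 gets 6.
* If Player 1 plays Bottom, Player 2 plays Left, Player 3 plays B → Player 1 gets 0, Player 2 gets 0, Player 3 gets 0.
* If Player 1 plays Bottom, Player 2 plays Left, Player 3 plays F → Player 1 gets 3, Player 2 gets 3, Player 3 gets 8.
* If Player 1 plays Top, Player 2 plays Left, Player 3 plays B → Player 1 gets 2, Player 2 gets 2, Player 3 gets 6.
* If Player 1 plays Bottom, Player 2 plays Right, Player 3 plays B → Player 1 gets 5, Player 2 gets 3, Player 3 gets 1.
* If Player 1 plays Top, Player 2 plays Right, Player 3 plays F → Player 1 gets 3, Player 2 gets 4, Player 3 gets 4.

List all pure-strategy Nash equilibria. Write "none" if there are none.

Mark each player's best response to every combination of opponents' strategies; a profile where every player is best-responding is a pure Nash equilibrium.
Player 1 against (Left, F): payoffs 5, 3 → best response Top.
Player 1 against (Left, B): payoffs 2, 0 → best response Top.
Player 1 against (Right, F): payoffs 3, 9 → best response Bottom.
Player 1 against (Right, B): payoffs 7, 5 → best response Top.
Player 2 against (Top, F): payoffs 8, 4 → best response Left.
Player 2 against (Top, B): payoffs 2, 4 → best response Right.
Player 2 against (Bottom, F): payoffs 3, 4 → best response Right.
Player 2 against (Bottom, B): payoffs 0, 3 → best response Right.
Player 3 against (Top, Left): payoffs 9, 6 → best response F.
Player 3 against (Top, Right): payoffs 4, 6 → best response B.
Player 3 against (Bottom, Left): payoffs 8, 0 → best response F.
Player 3 against (Bottom, Right): payoffs 9, 1 → best response F.
Mutual best responses: (Top, Left, F); (Top, Right, B); (Bottom, Right, F).

(Top, Left, F), (Top, Right, B), (Bottom, Right, F)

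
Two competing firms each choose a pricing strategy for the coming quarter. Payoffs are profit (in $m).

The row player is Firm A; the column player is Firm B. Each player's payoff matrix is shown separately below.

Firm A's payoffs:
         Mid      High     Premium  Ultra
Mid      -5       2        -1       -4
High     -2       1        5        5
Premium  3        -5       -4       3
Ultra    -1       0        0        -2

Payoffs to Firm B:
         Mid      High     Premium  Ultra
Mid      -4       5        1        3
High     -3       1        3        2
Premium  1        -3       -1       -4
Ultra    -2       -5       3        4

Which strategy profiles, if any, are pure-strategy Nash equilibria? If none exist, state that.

(Mid, High); (High, Premium); (Premium, Mid)

(Mid, Mid): Firm A can switch to High (-5 → -2). Not NE.
(Mid, High): Firm A gets 2, best alternative 1; Firm B gets 5, best alternative 3. No profitable deviation — NE.
(Mid, Premium): Firm A can switch to High (-1 → 5). Not NE.
(Mid, Ultra): Firm A can switch to High (-4 → 5). Not NE.
(High, Mid): Firm A can switch to Premium (-2 → 3). Not NE.
(High, High): Firm A can switch to Mid (1 → 2). Not NE.
(High, Premium): Firm A gets 5, best alternative 0; Firm B gets 3, best alternative 2. No profitable deviation — NE.
(High, Ultra): Firm B can switch to Premium (2 → 3). Not NE.
(Premium, Mid): Firm A gets 3, best alternative -1; Firm B gets 1, best alternative -1. No profitable deviation — NE.
(Premium, High): Firm A can switch to Mid (-5 → 2). Not NE.
(Premium, Premium): Firm A can switch to Mid (-4 → -1). Not NE.
(Premium, Ultra): Firm A can switch to High (3 → 5). Not NE.
(Ultra, Mid): Firm A can switch to Premium (-1 → 3). Not NE.
(Ultra, High): Firm A can switch to Mid (0 → 2). Not NE.
(Ultra, Premium): Firm A can switch to High (0 → 5). Not NE.
(The remaining 1 profile has a profitable deviation by the same check.)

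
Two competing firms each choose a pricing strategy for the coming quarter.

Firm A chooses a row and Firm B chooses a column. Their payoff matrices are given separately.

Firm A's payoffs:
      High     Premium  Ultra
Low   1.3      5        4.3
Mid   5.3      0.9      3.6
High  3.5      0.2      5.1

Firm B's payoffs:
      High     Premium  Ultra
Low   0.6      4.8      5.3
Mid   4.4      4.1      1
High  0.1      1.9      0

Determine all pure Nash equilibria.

For each player, find the best response to each opponent profile; mutual best responses are the pure NE.
Firm A against High: payoffs 1.3, 5.3, 3.5 → best response Mid.
Firm A against Premium: payoffs 5, 0.9, 0.2 → best response Low.
Firm A against Ultra: payoffs 4.3, 3.6, 5.1 → best response High.
Firm B against Low: payoffs 0.6, 4.8, 5.3 → best response Ultra.
Firm B against Mid: payoffs 4.4, 4.1, 1 → best response High.
Firm B against High: payoffs 0.1, 1.9, 0 → best response Premium.
Mutual best responses: (Mid, High).

The unique pure-strategy Nash equilibrium is (Mid, High).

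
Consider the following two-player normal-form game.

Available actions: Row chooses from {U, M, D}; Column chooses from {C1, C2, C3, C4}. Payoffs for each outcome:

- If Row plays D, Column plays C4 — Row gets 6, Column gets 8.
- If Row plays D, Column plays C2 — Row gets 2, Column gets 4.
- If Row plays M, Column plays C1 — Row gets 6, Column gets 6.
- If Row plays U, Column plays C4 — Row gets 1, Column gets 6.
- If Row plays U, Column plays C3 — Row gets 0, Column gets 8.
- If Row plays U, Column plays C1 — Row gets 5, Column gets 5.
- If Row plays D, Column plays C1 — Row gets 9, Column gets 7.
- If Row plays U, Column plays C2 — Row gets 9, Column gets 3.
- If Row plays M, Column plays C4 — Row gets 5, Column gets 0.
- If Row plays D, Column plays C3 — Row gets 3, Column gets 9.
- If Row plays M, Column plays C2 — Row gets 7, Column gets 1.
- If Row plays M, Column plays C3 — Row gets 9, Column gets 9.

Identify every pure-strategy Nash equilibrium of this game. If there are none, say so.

Pure NE: (M, C3)

Row against C1: payoffs 5, 6, 9 → best response D.
Row against C2: payoffs 9, 7, 2 → best response U.
Row against C3: payoffs 0, 9, 3 → best response M.
Row against C4: payoffs 1, 5, 6 → best response D.
Column against U: payoffs 5, 3, 8, 6 → best response C3.
Column against M: payoffs 6, 1, 9, 0 → best response C3.
Column against D: payoffs 7, 4, 9, 8 → best response C3.
Mutual best responses: (M, C3).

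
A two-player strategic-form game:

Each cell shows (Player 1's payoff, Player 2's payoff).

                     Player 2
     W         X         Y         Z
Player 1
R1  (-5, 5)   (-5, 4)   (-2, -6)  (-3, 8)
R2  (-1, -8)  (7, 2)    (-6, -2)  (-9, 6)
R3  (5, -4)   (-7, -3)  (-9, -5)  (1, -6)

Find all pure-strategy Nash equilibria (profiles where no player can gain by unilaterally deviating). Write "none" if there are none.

Player 1 against W: payoffs -5, -1, 5 → best response R3.
Player 1 against X: payoffs -5, 7, -7 → best response R2.
Player 1 against Y: payoffs -2, -6, -9 → best response R1.
Player 1 against Z: payoffs -3, -9, 1 → best response R3.
Player 2 against R1: payoffs 5, 4, -6, 8 → best response Z.
Player 2 against R2: payoffs -8, 2, -2, 6 → best response Z.
Player 2 against R3: payoffs -4, -3, -5, -6 → best response X.
No profile is a mutual best response for all players.

This game has no pure Nash equilibrium.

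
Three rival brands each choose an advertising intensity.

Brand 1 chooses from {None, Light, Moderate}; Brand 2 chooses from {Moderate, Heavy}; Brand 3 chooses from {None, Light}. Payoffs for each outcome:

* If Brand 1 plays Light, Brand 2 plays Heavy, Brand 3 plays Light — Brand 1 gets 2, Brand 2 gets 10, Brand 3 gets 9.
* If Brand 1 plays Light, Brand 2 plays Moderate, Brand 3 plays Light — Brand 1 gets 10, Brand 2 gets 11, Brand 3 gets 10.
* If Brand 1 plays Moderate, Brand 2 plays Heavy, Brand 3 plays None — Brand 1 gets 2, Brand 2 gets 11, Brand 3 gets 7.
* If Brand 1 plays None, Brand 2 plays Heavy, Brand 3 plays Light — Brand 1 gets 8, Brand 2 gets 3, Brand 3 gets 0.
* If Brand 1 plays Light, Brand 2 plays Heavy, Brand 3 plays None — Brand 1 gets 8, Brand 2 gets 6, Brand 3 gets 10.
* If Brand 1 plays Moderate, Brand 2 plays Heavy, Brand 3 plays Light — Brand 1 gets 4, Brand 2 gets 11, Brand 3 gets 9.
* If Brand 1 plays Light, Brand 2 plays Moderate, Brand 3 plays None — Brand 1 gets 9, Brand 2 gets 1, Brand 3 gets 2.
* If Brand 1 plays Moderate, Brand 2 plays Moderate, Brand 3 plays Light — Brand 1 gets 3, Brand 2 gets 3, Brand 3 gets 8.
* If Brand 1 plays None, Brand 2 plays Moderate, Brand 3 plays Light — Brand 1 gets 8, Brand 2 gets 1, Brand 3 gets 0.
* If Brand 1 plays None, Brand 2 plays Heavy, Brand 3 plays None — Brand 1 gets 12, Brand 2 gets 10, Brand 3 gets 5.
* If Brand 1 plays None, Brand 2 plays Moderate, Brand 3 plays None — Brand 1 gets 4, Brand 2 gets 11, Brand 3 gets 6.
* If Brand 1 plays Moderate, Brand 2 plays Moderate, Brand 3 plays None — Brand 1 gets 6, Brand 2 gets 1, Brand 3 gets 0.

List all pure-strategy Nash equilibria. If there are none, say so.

Brand 1 against (Moderate, None): payoffs 4, 9, 6 → best response Light.
Brand 1 against (Moderate, Light): payoffs 8, 10, 3 → best response Light.
Brand 1 against (Heavy, None): payoffs 12, 8, 2 → best response None.
Brand 1 against (Heavy, Light): payoffs 8, 2, 4 → best response None.
Brand 2 against (None, None): payoffs 11, 10 → best response Moderate.
Brand 2 against (None, Light): payoffs 1, 3 → best response Heavy.
Brand 2 against (Light, None): payoffs 1, 6 → best response Heavy.
Brand 2 against (Light, Light): payoffs 11, 10 → best response Moderate.
Brand 2 against (Moderate, None): payoffs 1, 11 → best response Heavy.
Brand 2 against (Moderate, Light): payoffs 3, 11 → best response Heavy.
Brand 3 against (None, Moderate): payoffs 6, 0 → best response None.
Brand 3 against (None, Heavy): payoffs 5, 0 → best response None.
Brand 3 against (Light, Moderate): payoffs 2, 10 → best response Light.
Brand 3 against (Light, Heavy): payoffs 10, 9 → best response None.
Brand 3 against (Moderate, Moderate): payoffs 0, 8 → best response Light.
Brand 3 against (Moderate, Heavy): payoffs 7, 9 → best response Light.
Mutual best responses: (Light, Moderate, Light).

(Light, Moderate, Light)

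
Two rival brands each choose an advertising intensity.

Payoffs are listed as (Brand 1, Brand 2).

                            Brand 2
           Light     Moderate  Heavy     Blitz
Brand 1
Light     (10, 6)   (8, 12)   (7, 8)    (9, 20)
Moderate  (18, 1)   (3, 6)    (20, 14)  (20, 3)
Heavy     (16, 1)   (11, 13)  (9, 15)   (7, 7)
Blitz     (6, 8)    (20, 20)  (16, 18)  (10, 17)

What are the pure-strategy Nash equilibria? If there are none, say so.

(Light, Light): Brand 1 can switch to Moderate (10 → 18). Not NE.
(Light, Moderate): Brand 1 can switch to Heavy (8 → 11). Not NE.
(Light, Heavy): Brand 1 can switch to Moderate (7 → 20). Not NE.
(Light, Blitz): Brand 1 can switch to Moderate (9 → 20). Not NE.
(Moderate, Light): Brand 2 can switch to Moderate (1 → 6). Not NE.
(Moderate, Moderate): Brand 1 can switch to Light (3 → 8). Not NE.
(Moderate, Heavy): Brand 1 gets 20, best alternative 16; Brand 2 gets 14, best alternative 6. No profitable deviation — NE.
(Moderate, Blitz): Brand 2 can switch to Moderate (3 → 6). Not NE.
(Heavy, Light): Brand 1 can switch to Moderate (16 → 18). Not NE.
(Heavy, Moderate): Brand 1 can switch to Blitz (11 → 20). Not NE.
(Heavy, Heavy): Brand 1 can switch to Moderate (9 → 20). Not NE.
(Blitz, Moderate): Brand 1 gets 20, best alternative 11; Brand 2 gets 20, best alternative 18. No profitable deviation — NE.
(The remaining 4 profiles each have a profitable deviation by the same check.)

Pure-strategy Nash equilibria: (Moderate, Heavy); (Blitz, Moderate)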